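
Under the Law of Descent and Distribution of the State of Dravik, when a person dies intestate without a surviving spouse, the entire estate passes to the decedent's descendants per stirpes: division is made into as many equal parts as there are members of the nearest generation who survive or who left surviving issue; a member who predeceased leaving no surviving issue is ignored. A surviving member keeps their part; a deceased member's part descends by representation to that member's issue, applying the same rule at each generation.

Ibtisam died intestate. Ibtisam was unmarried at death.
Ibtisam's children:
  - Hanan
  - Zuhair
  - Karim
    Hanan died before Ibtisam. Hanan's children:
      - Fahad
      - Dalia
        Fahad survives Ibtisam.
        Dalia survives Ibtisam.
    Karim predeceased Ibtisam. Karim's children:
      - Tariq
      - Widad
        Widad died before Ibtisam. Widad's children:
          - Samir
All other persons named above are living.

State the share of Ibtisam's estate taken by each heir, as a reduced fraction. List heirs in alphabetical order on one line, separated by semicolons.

Dalia 1/6; Fahad 1/6; Samir 1/6; Tariq 1/6; Zuhair 1/3

There is no surviving spouse, so the entire estate passes to Ibtisam's descendants per stirpes.
The estate is divided into 3 equal shares of 1/3 among Hanan, Zuhair, Karim.
Hanan predeceased; the 1/3 allotted to Hanan's branch passes to Hanan's issue by representation.
The 1/3 is divided into 2 equal shares of 1/6 among Fahad, Dalia.
Fahad is living and takes 1/6.
Dalia is living and takes 1/6.
Zuhair is living and takes 1/3.
Karim predeceased; the 1/3 allotted to Karim's branch passes to Karim's issue by representation.
The 1/3 is divided into 2 equal shares of 1/6 among Tariq, Widad.
Tariq is living and takes 1/6.
Widad predeceased; the 1/6 allotted to Widad's branch passes to Widad's issue by representation.
Samir is the sole taker at this level and receives the full 1/6.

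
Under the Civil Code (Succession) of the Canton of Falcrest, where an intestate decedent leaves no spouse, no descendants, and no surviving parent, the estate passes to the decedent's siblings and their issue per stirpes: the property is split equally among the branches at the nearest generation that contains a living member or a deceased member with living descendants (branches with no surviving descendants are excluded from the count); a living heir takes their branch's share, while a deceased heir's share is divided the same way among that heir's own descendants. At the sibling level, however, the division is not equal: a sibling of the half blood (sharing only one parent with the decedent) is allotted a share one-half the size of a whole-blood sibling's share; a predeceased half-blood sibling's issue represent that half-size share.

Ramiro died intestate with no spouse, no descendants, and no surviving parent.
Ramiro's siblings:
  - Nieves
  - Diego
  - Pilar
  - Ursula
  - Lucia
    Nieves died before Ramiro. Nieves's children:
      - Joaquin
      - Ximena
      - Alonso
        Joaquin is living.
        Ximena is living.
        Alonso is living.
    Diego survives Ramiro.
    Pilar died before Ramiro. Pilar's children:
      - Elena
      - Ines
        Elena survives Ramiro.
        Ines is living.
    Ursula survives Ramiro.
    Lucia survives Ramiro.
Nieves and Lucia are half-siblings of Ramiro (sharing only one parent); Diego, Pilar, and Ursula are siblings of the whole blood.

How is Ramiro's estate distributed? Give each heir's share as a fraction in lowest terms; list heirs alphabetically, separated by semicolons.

No spouse, descendants, or parent survives, so the estate passes to Ramiro's siblings per stirpes.
Half-blood siblings count for one-half the weight of whole-blood siblings at the initial division.
Dividing 1 in proportion to weights (total weight 4): Nieves (weight 1/2) → 1/8; Diego (weight 1) → 1/4; Pilar (weight 1) → 1/4; Ursula (weight 1) → 1/4; Lucia (weight 1/2) → 1/8.
Nieves predeceased; the 1/8 allotted to Nieves's branch passes to Nieves's issue by representation.
The 1/8 is divided into 3 equal shares of 1/24 among Joaquin, Ximena, Alonso.
Joaquin is living and takes 1/24.
Ximena is living and takes 1/24.
Alonso is living and takes 1/24.
Diego is living and takes 1/4.
Pilar predeceased; the 1/4 allotted to Pilar's branch passes to Pilar's issue by representation.
The 1/4 is divided into 2 equal shares of 1/8 among Elena, Ines.
Elena is living and takes 1/8.
Ines is living and takes 1/8.
Ursula is living and takes 1/4.
Lucia is living and takes 1/8.

Alonso 1/24; Diego 1/4; Elena 1/8; Ines 1/8; Joaquin 1/24; Lucia 1/8; Ursula 1/4; Ximena 1/24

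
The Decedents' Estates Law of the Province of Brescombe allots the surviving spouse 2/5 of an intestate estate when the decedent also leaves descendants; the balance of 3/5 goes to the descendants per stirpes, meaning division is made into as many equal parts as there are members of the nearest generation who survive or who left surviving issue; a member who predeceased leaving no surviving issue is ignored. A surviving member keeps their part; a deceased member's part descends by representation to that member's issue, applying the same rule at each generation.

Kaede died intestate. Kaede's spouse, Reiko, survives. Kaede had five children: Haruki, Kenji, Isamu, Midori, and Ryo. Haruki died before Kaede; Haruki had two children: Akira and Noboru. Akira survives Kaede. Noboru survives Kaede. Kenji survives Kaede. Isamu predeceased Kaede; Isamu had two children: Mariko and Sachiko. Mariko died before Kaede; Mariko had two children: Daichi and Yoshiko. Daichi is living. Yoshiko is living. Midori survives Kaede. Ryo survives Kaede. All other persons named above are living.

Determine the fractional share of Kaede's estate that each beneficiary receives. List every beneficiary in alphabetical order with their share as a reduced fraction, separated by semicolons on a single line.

Akira 3/50; Daichi 3/100; Kenji 3/25; Midori 3/25; Noboru 3/50; Reiko 2/5; Ryo 3/25; Sachiko 3/50; Yoshiko 3/100

Reiko, as surviving spouse, takes 2/5.
The remaining 3/5 passes to Kaede's descendants per stirpes.
The 3/5 is divided into 5 equal shares of 3/25 among Haruki, Kenji, Isamu, Midori, Ryo.
Haruki predeceased; the 3/25 allotted to Haruki's branch passes to Haruki's issue by representation.
The 3/25 is divided into 2 equal shares of 3/50 among Akira, Noboru.
Akira is living and takes 3/50.
Noboru is living and takes 3/50.
Kenji is living and takes 3/25.
Isamu predeceased; the 3/25 allotted to Isamu's branch passes to Isamu's issue by representation.
The 3/25 is divided into 2 equal shares of 3/50 among Mariko, Sachiko.
Mariko predeceased; the 3/50 allotted to Mariko's branch passes to Mariko's issue by representation.
The 3/50 is divided into 2 equal shares of 3/100 among Daichi, Yoshiko.
Daichi is living and takes 3/100.
Yoshiko is living and takes 3/100.
Sachiko is living and takes 3/50.
Midori is living and takes 3/25.
Ryo is living and takes 3/25.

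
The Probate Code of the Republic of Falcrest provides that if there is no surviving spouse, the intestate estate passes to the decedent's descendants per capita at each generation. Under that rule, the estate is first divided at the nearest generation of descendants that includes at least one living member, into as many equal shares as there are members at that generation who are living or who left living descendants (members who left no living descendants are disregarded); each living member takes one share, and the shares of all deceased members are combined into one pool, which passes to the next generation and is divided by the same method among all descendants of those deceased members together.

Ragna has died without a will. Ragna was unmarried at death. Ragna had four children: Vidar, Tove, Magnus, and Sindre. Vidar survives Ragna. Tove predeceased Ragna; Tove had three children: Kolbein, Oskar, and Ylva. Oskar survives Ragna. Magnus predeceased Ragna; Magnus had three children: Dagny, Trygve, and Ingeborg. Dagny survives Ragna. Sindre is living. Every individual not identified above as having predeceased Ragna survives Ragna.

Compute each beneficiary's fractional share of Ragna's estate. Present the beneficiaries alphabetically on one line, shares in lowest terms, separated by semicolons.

Dagny 1/12; Ingeborg 1/12; Kolbein 1/12; Oskar 1/12; Sindre 1/4; Trygve 1/12; Vidar 1/4; Ylva 1/12

There is no surviving spouse, so the entire estate passes to Ragna's descendants per capita at each generation.
At generation 1 (Vidar, Tove, Magnus, Sindre) there are 4 shares of (1)/4 = 1/4 each.
Living: Vidar and Sindre — each takes 1/4.
Deceased: Tove and Magnus. Their combined 1/2 is pooled and carried to generation 2.
At generation 2 (Kolbein, Oskar, Ylva, Dagny, Trygve, Ingeborg) there are 6 shares of (1/2)/6 = 1/12 each.
Living: Kolbein, Oskar, Ylva, Dagny, Trygve, and Ingeborg — each takes 1/12.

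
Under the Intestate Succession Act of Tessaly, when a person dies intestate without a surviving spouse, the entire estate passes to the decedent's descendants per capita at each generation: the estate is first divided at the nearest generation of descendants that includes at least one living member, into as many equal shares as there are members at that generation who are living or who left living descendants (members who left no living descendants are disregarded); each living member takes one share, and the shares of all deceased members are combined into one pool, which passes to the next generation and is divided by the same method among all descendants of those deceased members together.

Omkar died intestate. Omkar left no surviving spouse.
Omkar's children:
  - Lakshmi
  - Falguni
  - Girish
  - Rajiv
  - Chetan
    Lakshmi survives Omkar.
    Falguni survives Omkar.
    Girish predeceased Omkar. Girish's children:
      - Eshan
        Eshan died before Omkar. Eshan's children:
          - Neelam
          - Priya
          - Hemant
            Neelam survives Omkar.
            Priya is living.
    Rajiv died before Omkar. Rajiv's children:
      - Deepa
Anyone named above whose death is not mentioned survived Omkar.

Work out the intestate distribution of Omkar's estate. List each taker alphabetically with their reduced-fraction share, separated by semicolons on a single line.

There is no surviving spouse, so the entire estate passes to Omkar's descendants per capita at each generation.
At generation 1 (Lakshmi, Falguni, Girish, Rajiv, Chetan) there are 5 shares of (1)/5 = 1/5 each.
Living: Lakshmi, Falguni, and Chetan — each takes 1/5.
Deceased: Girish and Rajiv. Their combined 2/5 is pooled and carried to generation 2.
At generation 2 (Eshan, Deepa) there are 2 shares of (2/5)/2 = 1/5 each.
Living: Deepa — each takes 1/5.
Deceased: Eshan. That 1/5 share is carried to generation 3.
At generation 3 (Neelam, Priya, Hemant) there are 3 shares of (1/5)/3 = 1/15 each.
Living: Neelam, Priya, and Hemant — each takes 1/15.

Chetan 1/5; Deepa 1/5; Falguni 1/5; Hemant 1/15; Lakshmi 1/5; Neelam 1/15; Priya 1/15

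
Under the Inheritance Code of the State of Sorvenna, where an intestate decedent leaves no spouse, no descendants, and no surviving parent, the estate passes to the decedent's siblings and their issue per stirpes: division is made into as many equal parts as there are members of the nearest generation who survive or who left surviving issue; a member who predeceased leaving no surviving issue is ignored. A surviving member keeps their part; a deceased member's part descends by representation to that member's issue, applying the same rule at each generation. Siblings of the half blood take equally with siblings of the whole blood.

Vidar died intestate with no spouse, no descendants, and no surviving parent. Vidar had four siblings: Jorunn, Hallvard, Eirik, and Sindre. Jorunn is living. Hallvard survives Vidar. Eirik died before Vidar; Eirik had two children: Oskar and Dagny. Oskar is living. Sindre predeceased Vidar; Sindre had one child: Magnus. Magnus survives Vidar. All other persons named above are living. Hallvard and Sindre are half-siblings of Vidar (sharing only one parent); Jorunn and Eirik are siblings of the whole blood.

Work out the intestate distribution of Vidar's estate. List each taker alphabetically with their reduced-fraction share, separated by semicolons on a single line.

Dagny 1/8; Hallvard 1/4; Jorunn 1/4; Magnus 1/4; Oskar 1/8

No spouse, descendants, or parent survives, so the estate passes to Vidar's siblings per stirpes.
Half-blood and whole-blood siblings take equally under the stated rule.
The estate is divided into 4 equal shares of 1/4 among Jorunn, Hallvard, Eirik, Sindre.
Jorunn is living and takes 1/4.
Hallvard is living and takes 1/4.
Eirik predeceased; the 1/4 allotted to Eirik's branch passes to Eirik's issue by representation.
The 1/4 is divided into 2 equal shares of 1/8 among Oskar, Dagny.
Oskar is living and takes 1/8.
Dagny is living and takes 1/8.
Sindre predeceased; the 1/4 allotted to Sindre's branch passes to Sindre's issue by representation.
Magnus is the sole taker at this level and receives the full 1/4.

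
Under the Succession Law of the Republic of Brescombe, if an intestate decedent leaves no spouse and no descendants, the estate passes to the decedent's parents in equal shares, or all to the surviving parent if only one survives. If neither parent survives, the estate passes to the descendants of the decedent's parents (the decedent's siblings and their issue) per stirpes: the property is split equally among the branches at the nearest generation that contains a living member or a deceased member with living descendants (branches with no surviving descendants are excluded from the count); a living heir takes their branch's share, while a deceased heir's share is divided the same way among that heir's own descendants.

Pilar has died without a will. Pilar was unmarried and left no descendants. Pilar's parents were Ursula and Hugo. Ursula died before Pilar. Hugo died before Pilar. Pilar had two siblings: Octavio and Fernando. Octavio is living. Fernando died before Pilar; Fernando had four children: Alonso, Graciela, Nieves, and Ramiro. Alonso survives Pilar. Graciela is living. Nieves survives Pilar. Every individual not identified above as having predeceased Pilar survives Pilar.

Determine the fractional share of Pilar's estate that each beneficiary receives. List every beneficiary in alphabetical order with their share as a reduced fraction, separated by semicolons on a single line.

Neither parent survives and there are no descendants, so the estate passes to Pilar's siblings and their issue per stirpes.
The estate is divided into 2 equal shares of 1/2 among Octavio, Fernando.
Octavio is living and takes 1/2.
Fernando predeceased; the 1/2 allotted to Fernando's branch passes to Fernando's issue by representation.
The 1/2 is divided into 4 equal shares of 1/8 among Alonso, Graciela, Nieves, Ramiro.
Alonso is living and takes 1/8.
Graciela is living and takes 1/8.
Nieves is living and takes 1/8.
Ramiro is living and takes 1/8.

Alonso 1/8; Graciela 1/8; Nieves 1/8; Octavio 1/2; Ramiro 1/8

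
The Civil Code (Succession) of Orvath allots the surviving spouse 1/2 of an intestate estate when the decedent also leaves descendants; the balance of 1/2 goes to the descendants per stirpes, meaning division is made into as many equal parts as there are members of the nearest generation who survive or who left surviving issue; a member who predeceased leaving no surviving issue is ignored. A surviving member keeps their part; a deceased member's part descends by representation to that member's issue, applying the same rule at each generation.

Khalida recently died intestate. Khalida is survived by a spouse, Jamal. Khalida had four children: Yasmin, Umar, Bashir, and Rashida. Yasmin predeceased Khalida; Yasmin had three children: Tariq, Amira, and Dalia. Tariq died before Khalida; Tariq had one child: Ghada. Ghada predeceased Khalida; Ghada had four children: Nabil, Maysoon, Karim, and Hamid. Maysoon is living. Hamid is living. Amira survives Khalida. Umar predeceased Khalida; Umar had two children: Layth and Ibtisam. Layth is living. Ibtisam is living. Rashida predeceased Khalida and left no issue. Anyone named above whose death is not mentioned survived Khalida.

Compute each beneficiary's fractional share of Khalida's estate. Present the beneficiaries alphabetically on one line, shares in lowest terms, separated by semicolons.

Amira 1/18; Bashir 1/6; Dalia 1/18; Hamid 1/72; Ibtisam 1/12; Jamal 1/2; Karim 1/72; Layth 1/12; Maysoon 1/72; Nabil 1/72

Jamal, as surviving spouse, takes 1/2.
The remaining 1/2 passes to Khalida's descendants per stirpes.
Rashida left no surviving issue, so that branch lapses and is disregarded.
The 1/2 is divided into 3 equal shares of 1/6 among Yasmin, Umar, Bashir.
Yasmin predeceased; the 1/6 allotted to Yasmin's branch passes to Yasmin's issue by representation.
The 1/6 is divided into 3 equal shares of 1/18 among Tariq, Amira, Dalia.
Tariq predeceased; the 1/18 allotted to Tariq's branch passes to Tariq's issue by representation.
Ghada's line is the sole branch at this level, so the full 1/18 passes to Ghada's issue by representation.
The 1/18 is divided into 4 equal shares of 1/72 among Nabil, Maysoon, Karim, Hamid.
Nabil is living and takes 1/72.
Maysoon is living and takes 1/72.
Karim is living and takes 1/72.
Hamid is living and takes 1/72.
Amira is living and takes 1/18.
Dalia is living and takes 1/18.
Umar predeceased; the 1/6 allotted to Umar's branch passes to Umar's issue by representation.
The 1/6 is divided into 2 equal shares of 1/12 among Layth, Ibtisam.
Layth is living and takes 1/12.
Ibtisam is living and takes 1/12.
Bashir is living and takes 1/6.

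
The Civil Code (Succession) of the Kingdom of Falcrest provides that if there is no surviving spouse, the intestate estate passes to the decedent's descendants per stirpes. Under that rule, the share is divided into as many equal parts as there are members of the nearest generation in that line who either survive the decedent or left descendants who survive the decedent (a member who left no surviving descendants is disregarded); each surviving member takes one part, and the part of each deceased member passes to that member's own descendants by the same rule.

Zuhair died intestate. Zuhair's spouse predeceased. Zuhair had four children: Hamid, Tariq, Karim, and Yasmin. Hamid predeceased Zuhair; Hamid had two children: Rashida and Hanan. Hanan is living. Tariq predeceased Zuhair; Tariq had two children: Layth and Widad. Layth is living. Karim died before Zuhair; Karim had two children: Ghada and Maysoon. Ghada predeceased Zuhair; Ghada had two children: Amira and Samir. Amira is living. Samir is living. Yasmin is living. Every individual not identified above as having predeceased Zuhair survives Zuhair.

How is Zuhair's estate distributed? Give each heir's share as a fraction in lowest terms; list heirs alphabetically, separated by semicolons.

There is no surviving spouse, so the entire estate passes to Zuhair's descendants per stirpes.
The estate is divided into 4 equal shares of 1/4 among Hamid, Tariq, Karim, Yasmin.
Hamid predeceased; the 1/4 allotted to Hamid's branch passes to Hamid's issue by representation.
The 1/4 is divided into 2 equal shares of 1/8 among Rashida, Hanan.
Rashida is living and takes 1/8.
Hanan is living and takes 1/8.
Tariq predeceased; the 1/4 allotted to Tariq's branch passes to Tariq's issue by representation.
The 1/4 is divided into 2 equal shares of 1/8 among Layth, Widad.
Layth is living and takes 1/8.
Widad is living and takes 1/8.
Karim predeceased; the 1/4 allotted to Karim's branch passes to Karim's issue by representation.
The 1/4 is divided into 2 equal shares of 1/8 among Ghada, Maysoon.
Ghada predeceased; the 1/8 allotted to Ghada's branch passes to Ghada's issue by representation.
The 1/8 is divided into 2 equal shares of 1/16 among Amira, Samir.
Amira is living and takes 1/16.
Samir is living and takes 1/16.
Maysoon is living and takes 1/8.
Yasmin is living and takes 1/4.

Amira 1/16; Hanan 1/8; Layth 1/8; Maysoon 1/8; Rashida 1/8; Samir 1/16; Widad 1/8; Yasmin 1/4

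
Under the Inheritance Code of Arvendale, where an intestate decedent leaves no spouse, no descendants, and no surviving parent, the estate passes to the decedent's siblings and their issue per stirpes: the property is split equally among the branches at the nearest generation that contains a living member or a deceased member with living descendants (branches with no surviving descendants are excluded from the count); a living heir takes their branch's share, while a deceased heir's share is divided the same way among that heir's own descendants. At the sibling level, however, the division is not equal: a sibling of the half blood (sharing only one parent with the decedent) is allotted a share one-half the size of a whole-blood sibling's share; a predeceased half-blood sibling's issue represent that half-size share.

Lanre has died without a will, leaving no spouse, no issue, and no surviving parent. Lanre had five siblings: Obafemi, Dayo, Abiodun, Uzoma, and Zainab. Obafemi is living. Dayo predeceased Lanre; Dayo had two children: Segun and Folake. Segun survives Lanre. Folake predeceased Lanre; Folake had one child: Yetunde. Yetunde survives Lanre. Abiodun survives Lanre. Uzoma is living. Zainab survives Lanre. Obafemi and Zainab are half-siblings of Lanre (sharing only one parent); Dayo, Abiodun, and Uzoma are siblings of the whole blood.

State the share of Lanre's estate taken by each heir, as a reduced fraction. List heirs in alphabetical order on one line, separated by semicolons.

No spouse, descendants, or parent survives, so the estate passes to Lanre's siblings per stirpes.
Half-blood siblings count for one-half the weight of whole-blood siblings at the initial division.
Dividing 1 in proportion to weights (total weight 4): Obafemi (weight 1/2) → 1/8; Dayo (weight 1) → 1/4; Abiodun (weight 1) → 1/4; Uzoma (weight 1) → 1/4; Zainab (weight 1/2) → 1/8.
Obafemi is living and takes 1/8.
Dayo predeceased; the 1/4 allotted to Dayo's branch passes to Dayo's issue by representation.
The 1/4 is divided into 2 equal shares of 1/8 among Segun, Folake.
Segun is living and takes 1/8.
Folake predeceased; the 1/8 allotted to Folake's branch passes to Folake's issue by representation.
Yetunde is the sole taker at this level and receives the full 1/8.
Abiodun is living and takes 1/4.
Uzoma is living and takes 1/4.
Zainab is living and takes 1/8.

Abiodun 1/4; Obafemi 1/8; Segun 1/8; Uzoma 1/4; Yetunde 1/8; Zainab 1/8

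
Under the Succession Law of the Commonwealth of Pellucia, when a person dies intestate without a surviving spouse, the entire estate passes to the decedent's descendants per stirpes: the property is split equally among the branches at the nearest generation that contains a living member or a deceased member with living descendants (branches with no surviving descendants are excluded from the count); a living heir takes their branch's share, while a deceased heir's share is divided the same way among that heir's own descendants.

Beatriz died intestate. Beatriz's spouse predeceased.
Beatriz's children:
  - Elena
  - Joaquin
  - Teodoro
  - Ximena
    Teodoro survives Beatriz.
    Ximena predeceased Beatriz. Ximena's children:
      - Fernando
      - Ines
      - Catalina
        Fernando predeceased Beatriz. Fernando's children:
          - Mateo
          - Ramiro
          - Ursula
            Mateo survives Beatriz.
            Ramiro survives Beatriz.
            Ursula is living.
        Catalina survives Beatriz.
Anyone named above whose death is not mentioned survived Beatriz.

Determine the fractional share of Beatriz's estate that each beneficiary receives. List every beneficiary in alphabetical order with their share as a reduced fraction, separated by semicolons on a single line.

Catalina 1/12; Elena 1/4; Ines 1/12; Joaquin 1/4; Mateo 1/36; Ramiro 1/36; Teodoro 1/4; Ursula 1/36

There is no surviving spouse, so the entire estate passes to Beatriz's descendants per stirpes.
The estate is divided into 4 equal shares of 1/4 among Elena, Joaquin, Teodoro, Ximena.
Elena is living and takes 1/4.
Joaquin is living and takes 1/4.
Teodoro is living and takes 1/4.
Ximena predeceased; the 1/4 allotted to Ximena's branch passes to Ximena's issue by representation.
The 1/4 is divided into 3 equal shares of 1/12 among Fernando, Ines, Catalina.
Fernando predeceased; the 1/12 allotted to Fernando's branch passes to Fernando's issue by representation.
The 1/12 is divided into 3 equal shares of 1/36 among Mateo, Ramiro, Ursula.
Mateo is living and takes 1/36.
Ramiro is living and takes 1/36.
Ursula is living and takes 1/36.
Ines is living and takes 1/12.
Catalina is living and takes 1/12.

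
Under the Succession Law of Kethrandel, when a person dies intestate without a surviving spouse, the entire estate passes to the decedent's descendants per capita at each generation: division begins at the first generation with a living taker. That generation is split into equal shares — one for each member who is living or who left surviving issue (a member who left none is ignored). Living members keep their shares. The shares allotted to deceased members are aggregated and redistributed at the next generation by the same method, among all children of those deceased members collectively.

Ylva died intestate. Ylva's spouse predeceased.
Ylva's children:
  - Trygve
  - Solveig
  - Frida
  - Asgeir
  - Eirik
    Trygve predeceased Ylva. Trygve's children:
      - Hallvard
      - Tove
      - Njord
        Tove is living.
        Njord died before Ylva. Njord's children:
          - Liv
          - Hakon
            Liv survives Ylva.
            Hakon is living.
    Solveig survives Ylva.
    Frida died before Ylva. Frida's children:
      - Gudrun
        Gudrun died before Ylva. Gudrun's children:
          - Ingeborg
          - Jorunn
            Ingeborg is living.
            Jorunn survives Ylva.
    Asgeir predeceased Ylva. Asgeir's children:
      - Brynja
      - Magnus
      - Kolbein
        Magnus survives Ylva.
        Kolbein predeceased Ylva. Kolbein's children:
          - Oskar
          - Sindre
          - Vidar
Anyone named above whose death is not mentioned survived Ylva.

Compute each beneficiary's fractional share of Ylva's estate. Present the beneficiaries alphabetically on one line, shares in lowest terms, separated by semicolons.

There is no surviving spouse, so the entire estate passes to Ylva's descendants per capita at each generation.
At generation 1 (Trygve, Solveig, Frida, Asgeir, Eirik) there are 5 shares of (1)/5 = 1/5 each.
Living: Solveig and Eirik — each takes 1/5.
Deceased: Trygve, Frida, and Asgeir. Their combined 3/5 is pooled and carried to generation 2.
At generation 2 (Hallvard, Tove, Njord, Gudrun, Brynja, Magnus, Kolbein) there are 7 shares of (3/5)/7 = 3/35 each.
Living: Hallvard, Tove, Brynja, and Magnus — each takes 3/35.
Deceased: Njord, Gudrun, and Kolbein. Their combined 9/35 is pooled and carried to generation 3.
At generation 3 (Liv, Hakon, Ingeborg, Jorunn, Oskar, Sindre, Vidar) there are 7 shares of (9/35)/7 = 9/245 each.
Living: Liv, Hakon, Ingeborg, Jorunn, Oskar, Sindre, and Vidar — each takes 9/245.

Brynja 3/35; Eirik 1/5; Hakon 9/245; Hallvard 3/35; Ingeborg 9/245; Jorunn 9/245; Liv 9/245; Magnus 3/35; Oskar 9/245; Sindre 9/245; Solveig 1/5; Tove 3/35; Vidar 9/245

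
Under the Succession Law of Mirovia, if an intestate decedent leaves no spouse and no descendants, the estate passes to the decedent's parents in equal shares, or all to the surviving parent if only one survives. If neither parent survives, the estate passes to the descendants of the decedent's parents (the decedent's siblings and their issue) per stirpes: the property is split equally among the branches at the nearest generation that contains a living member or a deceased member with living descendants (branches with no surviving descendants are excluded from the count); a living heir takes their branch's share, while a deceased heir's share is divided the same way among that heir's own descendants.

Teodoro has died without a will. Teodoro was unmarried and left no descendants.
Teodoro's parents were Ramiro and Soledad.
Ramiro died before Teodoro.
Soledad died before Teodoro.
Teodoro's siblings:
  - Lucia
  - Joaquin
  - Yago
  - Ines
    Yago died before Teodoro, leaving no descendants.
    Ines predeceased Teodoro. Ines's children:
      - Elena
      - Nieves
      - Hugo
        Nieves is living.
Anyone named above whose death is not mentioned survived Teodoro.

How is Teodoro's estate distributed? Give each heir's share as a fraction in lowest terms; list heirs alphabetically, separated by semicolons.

Neither parent survives and there are no descendants, so the estate passes to Teodoro's siblings and their issue per stirpes.
Yago left no surviving issue, so that branch lapses and is disregarded.
The estate is divided into 3 equal shares of 1/3 among Lucia, Joaquin, Ines.
Lucia is living and takes 1/3.
Joaquin is living and takes 1/3.
Ines predeceased; the 1/3 allotted to Ines's branch passes to Ines's issue by representation.
The 1/3 is divided into 3 equal shares of 1/9 among Elena, Nieves, Hugo.
Elena is living and takes 1/9.
Nieves is living and takes 1/9.
Hugo is living and takes 1/9.

Elena 1/9; Hugo 1/9; Joaquin 1/3; Lucia 1/3; Nieves 1/9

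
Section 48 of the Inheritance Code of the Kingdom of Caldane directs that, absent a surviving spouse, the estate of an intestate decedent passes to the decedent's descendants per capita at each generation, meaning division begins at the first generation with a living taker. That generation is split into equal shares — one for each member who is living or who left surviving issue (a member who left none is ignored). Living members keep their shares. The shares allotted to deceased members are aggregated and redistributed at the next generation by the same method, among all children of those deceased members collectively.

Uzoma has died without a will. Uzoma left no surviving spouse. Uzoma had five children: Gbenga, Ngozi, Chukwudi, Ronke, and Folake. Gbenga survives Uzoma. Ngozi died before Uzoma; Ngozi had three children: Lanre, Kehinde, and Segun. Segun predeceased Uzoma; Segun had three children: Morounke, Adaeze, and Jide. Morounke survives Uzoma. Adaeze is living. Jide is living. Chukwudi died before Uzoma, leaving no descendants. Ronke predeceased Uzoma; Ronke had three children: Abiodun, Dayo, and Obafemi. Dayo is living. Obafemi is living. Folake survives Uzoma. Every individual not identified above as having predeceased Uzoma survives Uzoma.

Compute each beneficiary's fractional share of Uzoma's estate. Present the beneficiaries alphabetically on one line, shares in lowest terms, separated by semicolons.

There is no surviving spouse, so the entire estate passes to Uzoma's descendants per capita at each generation.
At generation 1 (Gbenga, Ngozi, Ronke, Folake) there are 4 shares of (1)/4 = 1/4 each.
Living: Gbenga and Folake — each takes 1/4.
Deceased: Ngozi and Ronke. Their combined 1/2 is pooled and carried to generation 2.
At generation 2 (Lanre, Kehinde, Segun, Abiodun, Dayo, Obafemi) there are 6 shares of (1/2)/6 = 1/12 each.
Living: Lanre, Kehinde, Abiodun, Dayo, and Obafemi — each takes 1/12.
Deceased: Segun. That 1/12 share is carried to generation 3.
At generation 3 (Morounke, Adaeze, Jide) there are 3 shares of (1/12)/3 = 1/36 each.
Living: Morounke, Adaeze, and Jide — each takes 1/36.

Abiodun 1/12; Adaeze 1/36; Dayo 1/12; Folake 1/4; Gbenga 1/4; Jide 1/36; Kehinde 1/12; Lanre 1/12; Morounke 1/36; Obafemi 1/12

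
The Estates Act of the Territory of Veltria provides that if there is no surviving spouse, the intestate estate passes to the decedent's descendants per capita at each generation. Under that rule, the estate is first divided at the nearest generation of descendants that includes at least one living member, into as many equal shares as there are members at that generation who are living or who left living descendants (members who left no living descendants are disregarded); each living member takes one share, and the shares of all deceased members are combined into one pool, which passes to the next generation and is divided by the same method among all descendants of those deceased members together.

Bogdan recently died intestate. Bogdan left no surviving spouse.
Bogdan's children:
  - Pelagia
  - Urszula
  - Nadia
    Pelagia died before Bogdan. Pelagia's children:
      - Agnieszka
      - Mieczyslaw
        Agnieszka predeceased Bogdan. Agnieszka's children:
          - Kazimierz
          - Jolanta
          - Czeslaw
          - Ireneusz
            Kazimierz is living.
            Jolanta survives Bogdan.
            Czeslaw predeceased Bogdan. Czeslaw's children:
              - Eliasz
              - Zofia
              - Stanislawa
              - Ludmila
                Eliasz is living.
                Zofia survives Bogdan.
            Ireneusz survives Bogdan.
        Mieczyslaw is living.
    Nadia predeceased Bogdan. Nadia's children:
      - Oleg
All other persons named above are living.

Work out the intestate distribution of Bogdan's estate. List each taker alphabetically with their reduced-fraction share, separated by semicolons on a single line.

Eliasz 1/72; Ireneusz 1/18; Jolanta 1/18; Kazimierz 1/18; Ludmila 1/72; Mieczyslaw 2/9; Oleg 2/9; Stanislawa 1/72; Urszula 1/3; Zofia 1/72

There is no surviving spouse, so the entire estate passes to Bogdan's descendants per capita at each generation.
At generation 1 (Pelagia, Urszula, Nadia) there are 3 shares of (1)/3 = 1/3 each.
Living: Urszula — each takes 1/3.
Deceased: Pelagia and Nadia. Their combined 2/3 is pooled and carried to generation 2.
At generation 2 (Agnieszka, Mieczyslaw, Oleg) there are 3 shares of (2/3)/3 = 2/9 each.
Living: Mieczyslaw and Oleg — each takes 2/9.
Deceased: Agnieszka. That 2/9 share is carried to generation 3.
At generation 3 (Kazimierz, Jolanta, Czeslaw, Ireneusz) there are 4 shares of (2/9)/4 = 1/18 each.
Living: Kazimierz, Jolanta, and Ireneusz — each takes 1/18.
Deceased: Czeslaw. That 1/18 share is carried to generation 4.
At generation 4 (Eliasz, Zofia, Stanislawa, Ludmila) there are 4 shares of (1/18)/4 = 1/72 each.
Living: Eliasz, Zofia, Stanislawa, and Ludmila — each takes 1/72.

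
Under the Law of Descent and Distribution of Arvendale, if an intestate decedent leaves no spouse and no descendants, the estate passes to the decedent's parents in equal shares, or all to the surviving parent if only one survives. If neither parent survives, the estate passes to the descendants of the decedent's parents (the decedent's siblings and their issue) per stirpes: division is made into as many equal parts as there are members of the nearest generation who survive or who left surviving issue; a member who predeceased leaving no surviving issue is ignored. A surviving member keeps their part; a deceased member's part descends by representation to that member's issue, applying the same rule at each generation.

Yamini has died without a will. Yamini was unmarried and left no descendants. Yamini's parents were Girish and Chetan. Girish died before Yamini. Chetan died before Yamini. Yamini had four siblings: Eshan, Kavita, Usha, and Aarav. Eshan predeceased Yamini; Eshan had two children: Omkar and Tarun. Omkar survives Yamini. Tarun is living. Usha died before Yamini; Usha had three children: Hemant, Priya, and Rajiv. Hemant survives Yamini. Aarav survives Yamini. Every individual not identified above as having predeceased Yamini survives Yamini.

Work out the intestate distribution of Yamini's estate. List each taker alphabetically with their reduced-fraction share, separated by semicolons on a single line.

Aarav 1/4; Hemant 1/12; Kavita 1/4; Omkar 1/8; Priya 1/12; Rajiv 1/12; Tarun 1/8

Neither parent survives and there are no descendants, so the estate passes to Yamini's siblings and their issue per stirpes.
The estate is divided into 4 equal shares of 1/4 among Eshan, Kavita, Usha, Aarav.
Eshan predeceased; the 1/4 allotted to Eshan's branch passes to Eshan's issue by representation.
The 1/4 is divided into 2 equal shares of 1/8 among Omkar, Tarun.
Omkar is living and takes 1/8.
Tarun is living and takes 1/8.
Kavita is living and takes 1/4.
Usha predeceased; the 1/4 allotted to Usha's branch passes to Usha's issue by representation.
The 1/4 is divided into 3 equal shares of 1/12 among Hemant, Priya, Rajiv.
Hemant is living and takes 1/12.
Priya is living and takes 1/12.
Rajiv is living and takes 1/12.
Aarav is living and takes 1/4.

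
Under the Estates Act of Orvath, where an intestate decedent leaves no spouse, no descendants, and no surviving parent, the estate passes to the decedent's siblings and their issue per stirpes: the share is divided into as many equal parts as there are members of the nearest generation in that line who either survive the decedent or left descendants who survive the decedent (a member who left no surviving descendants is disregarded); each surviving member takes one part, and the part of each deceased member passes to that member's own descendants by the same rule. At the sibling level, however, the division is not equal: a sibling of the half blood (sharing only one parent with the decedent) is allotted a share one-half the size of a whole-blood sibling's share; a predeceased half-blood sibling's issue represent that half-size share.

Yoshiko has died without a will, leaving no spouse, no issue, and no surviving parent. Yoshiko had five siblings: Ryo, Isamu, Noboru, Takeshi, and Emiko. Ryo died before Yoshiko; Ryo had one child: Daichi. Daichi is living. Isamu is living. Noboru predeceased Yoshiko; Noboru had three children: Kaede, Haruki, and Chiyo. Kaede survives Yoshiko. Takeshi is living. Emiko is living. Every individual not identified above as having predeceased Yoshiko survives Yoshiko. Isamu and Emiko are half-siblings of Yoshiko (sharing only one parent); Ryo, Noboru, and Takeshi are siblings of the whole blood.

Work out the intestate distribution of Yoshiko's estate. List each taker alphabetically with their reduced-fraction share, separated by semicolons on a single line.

Chiyo 1/12; Daichi 1/4; Emiko 1/8; Haruki 1/12; Isamu 1/8; Kaede 1/12; Takeshi 1/4

No spouse, descendants, or parent survives, so the estate passes to Yoshiko's siblings per stirpes.
Half-blood siblings count for one-half the weight of whole-blood siblings at the initial division.
Dividing 1 in proportion to weights (total weight 4): Ryo (weight 1) → 1/4; Isamu (weight 1/2) → 1/8; Noboru (weight 1) → 1/4; Takeshi (weight 1) → 1/4; Emiko (weight 1/2) → 1/8.
Ryo predeceased; the 1/4 allotted to Ryo's branch passes to Ryo's issue by representation.
Daichi is the sole taker at this level and receives the full 1/4.
Isamu is living and takes 1/8.
Noboru predeceased; the 1/4 allotted to Noboru's branch passes to Noboru's issue by representation.
The 1/4 is divided into 3 equal shares of 1/12 among Kaede, Haruki, Chiyo.
Kaede is living and takes 1/12.
Haruki is living and takes 1/12.
Chiyo is living and takes 1/12.
Takeshi is living and takes 1/4.
Emiko is living and takes 1/8.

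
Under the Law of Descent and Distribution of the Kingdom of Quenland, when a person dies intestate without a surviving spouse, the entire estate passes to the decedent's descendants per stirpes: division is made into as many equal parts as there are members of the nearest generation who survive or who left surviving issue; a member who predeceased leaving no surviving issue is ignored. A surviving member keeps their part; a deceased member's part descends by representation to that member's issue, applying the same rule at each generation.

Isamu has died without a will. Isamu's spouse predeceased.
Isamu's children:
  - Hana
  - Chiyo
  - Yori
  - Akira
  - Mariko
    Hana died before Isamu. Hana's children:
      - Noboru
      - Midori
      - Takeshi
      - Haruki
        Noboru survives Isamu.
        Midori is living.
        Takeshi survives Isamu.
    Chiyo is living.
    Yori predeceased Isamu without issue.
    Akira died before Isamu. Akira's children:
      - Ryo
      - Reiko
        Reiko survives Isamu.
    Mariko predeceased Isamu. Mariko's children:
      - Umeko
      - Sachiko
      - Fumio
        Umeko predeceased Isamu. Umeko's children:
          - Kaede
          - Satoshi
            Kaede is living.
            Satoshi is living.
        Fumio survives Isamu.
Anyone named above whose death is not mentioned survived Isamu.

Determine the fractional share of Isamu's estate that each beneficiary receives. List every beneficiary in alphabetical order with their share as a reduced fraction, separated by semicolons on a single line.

Chiyo 1/4; Fumio 1/12; Haruki 1/16; Kaede 1/24; Midori 1/16; Noboru 1/16; Reiko 1/8; Ryo 1/8; Sachiko 1/12; Satoshi 1/24; Takeshi 1/16

There is no surviving spouse, so the entire estate passes to Isamu's descendants per stirpes.
Yori left no surviving issue, so that branch lapses and is disregarded.
The estate is divided into 4 equal shares of 1/4 among Hana, Chiyo, Akira, Mariko.
Hana predeceased; the 1/4 allotted to Hana's branch passes to Hana's issue by representation.
The 1/4 is divided into 4 equal shares of 1/16 among Noboru, Midori, Takeshi, Haruki.
Noboru is living and takes 1/16.
Midori is living and takes 1/16.
Takeshi is living and takes 1/16.
Haruki is living and takes 1/16.
Chiyo is living and takes 1/4.
Akira predeceased; the 1/4 allotted to Akira's branch passes to Akira's issue by representation.
The 1/4 is divided into 2 equal shares of 1/8 among Ryo, Reiko.
Ryo is living and takes 1/8.
Reiko is living and takes 1/8.
Mariko predeceased; the 1/4 allotted to Mariko's branch passes to Mariko's issue by representation.
The 1/4 is divided into 3 equal shares of 1/12 among Umeko, Sachiko, Fumio.
Umeko predeceased; the 1/12 allotted to Umeko's branch passes to Umeko's issue by representation.
The 1/12 is divided into 2 equal shares of 1/24 among Kaede, Satoshi.
Kaede is living and takes 1/24.
Satoshi is living and takes 1/24.
Sachiko is living and takes 1/12.
Fumio is living and takes 1/12.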